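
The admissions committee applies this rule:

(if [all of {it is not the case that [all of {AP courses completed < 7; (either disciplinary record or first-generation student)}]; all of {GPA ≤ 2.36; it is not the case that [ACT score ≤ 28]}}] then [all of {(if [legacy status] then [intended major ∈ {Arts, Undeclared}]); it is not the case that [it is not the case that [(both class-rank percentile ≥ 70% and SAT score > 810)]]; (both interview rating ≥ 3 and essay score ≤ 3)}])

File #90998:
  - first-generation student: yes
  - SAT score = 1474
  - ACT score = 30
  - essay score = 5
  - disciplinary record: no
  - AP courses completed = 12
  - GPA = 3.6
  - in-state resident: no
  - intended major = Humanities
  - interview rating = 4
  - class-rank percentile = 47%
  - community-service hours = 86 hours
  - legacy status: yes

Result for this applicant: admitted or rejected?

Admitted

Atomic conditions:
  AP courses completed < 7: 12 < 7 is false
  disciplinary record: no → false
  first-generation student: yes → true
  GPA ≤ 2.36: 3.6 ≤ 2.36 is false
  ACT score ≤ 28: 30 ≤ 28 is false
  legacy status: yes → true
  intended major ∈ {Arts, Undeclared}: Humanities is not in the set → false
  class-rank percentile ≥ 70%: 47 ≥ 70 is false
  SAT score > 810: 1474 > 810 is true
  interview rating ≥ 3: 4 ≥ 3 is true
  essay score ≤ 3: 5 ≤ 3 is false
Combine:
[1.1.1.2] false OR true = true
[1.1.1] false AND true = false
[1.1] NOT false = true
[1.2.2] NOT false = true
[1.2] false AND true = false
[1] true AND false = false
[2.1] true → false = false
[2.2.1.1] false AND true = false
[2.2.1] NOT false = true
[2.2] NOT true = false
[2.3] true AND false = false
[2] false AND false AND false = false
[root] false → false (antecedent false ⇒ implication holds) = true
Overall: true → admitted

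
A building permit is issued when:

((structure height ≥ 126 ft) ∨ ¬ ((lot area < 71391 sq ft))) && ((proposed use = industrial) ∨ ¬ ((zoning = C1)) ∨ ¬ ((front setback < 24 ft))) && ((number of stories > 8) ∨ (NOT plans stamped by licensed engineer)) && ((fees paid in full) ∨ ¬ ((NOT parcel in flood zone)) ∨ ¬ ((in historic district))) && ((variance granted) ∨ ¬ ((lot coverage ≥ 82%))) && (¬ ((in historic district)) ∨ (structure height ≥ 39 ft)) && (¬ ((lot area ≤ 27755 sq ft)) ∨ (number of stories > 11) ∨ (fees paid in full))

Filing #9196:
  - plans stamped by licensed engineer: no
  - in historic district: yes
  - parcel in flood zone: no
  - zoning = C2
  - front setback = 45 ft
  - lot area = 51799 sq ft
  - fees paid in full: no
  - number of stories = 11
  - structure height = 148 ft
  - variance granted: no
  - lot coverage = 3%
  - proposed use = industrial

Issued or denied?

Denied

Atomic conditions:
  structure height ≥ 126 ft: 148 ≥ 126 is true
  lot area < 71391 sq ft: 51799 < 71391 is true
  proposed use = industrial: industrial == industrial is true
  zoning = C1: C2 == C1 is false
  front setback < 24 ft: 45 < 24 is false
  number of stories > 8: 11 > 8 is true
  NOT plans stamped by licensed engineer: no → true
  fees paid in full: no → false
  NOT parcel in flood zone: no → true
  in historic district: yes → true
  variance granted: no → false
  lot coverage ≥ 82%: 3 ≥ 82 is false
  structure height ≥ 39 ft: 148 ≥ 39 is true
  lot area ≤ 27755 sq ft: 51799 ≤ 27755 is false
  number of stories > 11: 11 > 11 is false
Combine:
[1.2] NOT true = false
[1] true OR false = true
[2.2] NOT false = true
[2.3] NOT false = true
[2] true OR true OR true = true
[3] true OR true = true
[4.2] NOT true = false
[4.3] NOT true = false
[4] false OR false OR false = false
[5.2] NOT false = true
[5] false OR true = true
[6.1] NOT true = false
[6] false OR true = true
[7.1] NOT false = true
[7] true OR false OR false = true
[root] true AND true AND true AND false AND true AND true AND true = false
Overall: false → denied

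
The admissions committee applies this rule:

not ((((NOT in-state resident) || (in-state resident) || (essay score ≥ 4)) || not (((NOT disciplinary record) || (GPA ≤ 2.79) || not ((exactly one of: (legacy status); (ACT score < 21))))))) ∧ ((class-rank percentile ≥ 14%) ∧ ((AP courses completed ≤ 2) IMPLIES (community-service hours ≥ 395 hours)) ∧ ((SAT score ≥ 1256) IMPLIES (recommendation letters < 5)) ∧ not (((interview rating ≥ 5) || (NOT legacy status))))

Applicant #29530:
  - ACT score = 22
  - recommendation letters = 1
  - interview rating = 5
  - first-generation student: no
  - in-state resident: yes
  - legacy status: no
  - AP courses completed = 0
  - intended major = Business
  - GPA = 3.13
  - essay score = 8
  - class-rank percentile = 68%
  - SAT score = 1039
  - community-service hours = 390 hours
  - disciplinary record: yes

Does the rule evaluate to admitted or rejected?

Rejected

Atomic conditions:
  NOT in-state resident: yes → false
  in-state resident: yes → true
  essay score ≥ 4: 8 ≥ 4 is true
  NOT disciplinary record: yes → false
  GPA ≤ 2.79: 3.13 ≤ 2.79 is false
  legacy status: no → false
  ACT score < 21: 22 < 21 is false
  class-rank percentile ≥ 14%: 68 ≥ 14 is true
  AP courses completed ≤ 2: 0 ≤ 2 is true
  community-service hours ≥ 395 hours: 390 ≥ 395 is false
  SAT score ≥ 1256: 1039 ≥ 1256 is false
  recommendation letters < 5: 1 < 5 is true
  interview rating ≥ 5: 5 ≥ 5 is true
  NOT legacy status: no → true
Combine:
[1.1.1] false OR true OR true = true
[1.1.2.1.3.1] exactly-one(false, false) = false
[1.1.2.1.3] NOT false = true
[1.1.2.1] false OR false OR true = true
[1.1.2] NOT true = false
[1.1] true OR false = true
[1] NOT true = false
[2.2] true → false = false
[2.3] false → true (antecedent false ⇒ implication holds) = true
[2.4.1] true OR true = true
[2.4] NOT true = false
[2] true AND false AND true AND false = false
[root] false AND false = false
Overall: false → rejected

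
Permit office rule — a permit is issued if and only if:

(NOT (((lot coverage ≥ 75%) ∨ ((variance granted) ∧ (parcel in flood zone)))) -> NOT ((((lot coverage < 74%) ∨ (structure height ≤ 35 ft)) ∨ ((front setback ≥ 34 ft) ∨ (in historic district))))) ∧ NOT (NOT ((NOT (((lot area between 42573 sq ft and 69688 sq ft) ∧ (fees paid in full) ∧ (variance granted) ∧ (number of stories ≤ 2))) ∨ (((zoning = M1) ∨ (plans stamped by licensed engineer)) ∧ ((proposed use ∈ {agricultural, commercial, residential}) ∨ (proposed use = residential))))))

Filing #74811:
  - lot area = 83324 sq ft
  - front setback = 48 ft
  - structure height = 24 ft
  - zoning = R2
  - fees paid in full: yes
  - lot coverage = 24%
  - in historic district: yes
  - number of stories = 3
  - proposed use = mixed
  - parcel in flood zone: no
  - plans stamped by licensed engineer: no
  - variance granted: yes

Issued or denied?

Denied

Atomic conditions:
  lot coverage ≥ 75%: 24 ≥ 75 is false
  variance granted: yes → true
  parcel in flood zone: no → false
  lot coverage < 74%: 24 < 74 is true
  structure height ≤ 35 ft: 24 ≤ 35 is true
  front setback ≥ 34 ft: 48 ≥ 34 is true
  in historic district: yes → true
  lot area between 42573 sq ft and 69688 sq ft: 83324 in [42573, 69688] is false
  fees paid in full: yes → true
  number of stories ≤ 2: 3 ≤ 2 is false
  zoning = M1: R2 == M1 is false
  plans stamped by licensed engineer: no → false
  proposed use ∈ {agricultural, commercial, residential}: mixed is not in the set → false
  proposed use = residential: mixed == residential is false
Combine:
[1.1.1.2] true AND false = false
[1.1.1] false OR false = false
[1.1] NOT false = true
[1.2.1.1] true OR true = true
[1.2.1.2] true OR true = true
[1.2.1] true OR true = true
[1.2] NOT true = false
[1] true → false = false
[2.1.1.1.1] false AND true AND true AND false = false
[2.1.1.1] NOT false = true
[2.1.1.2.1] false OR false = false
[2.1.1.2.2] false OR false = false
[2.1.1.2] false AND false = false
[2.1.1] true OR false = true
[2.1] NOT true = false
[2] NOT false = true
[root] false AND true = false
Overall: false → denied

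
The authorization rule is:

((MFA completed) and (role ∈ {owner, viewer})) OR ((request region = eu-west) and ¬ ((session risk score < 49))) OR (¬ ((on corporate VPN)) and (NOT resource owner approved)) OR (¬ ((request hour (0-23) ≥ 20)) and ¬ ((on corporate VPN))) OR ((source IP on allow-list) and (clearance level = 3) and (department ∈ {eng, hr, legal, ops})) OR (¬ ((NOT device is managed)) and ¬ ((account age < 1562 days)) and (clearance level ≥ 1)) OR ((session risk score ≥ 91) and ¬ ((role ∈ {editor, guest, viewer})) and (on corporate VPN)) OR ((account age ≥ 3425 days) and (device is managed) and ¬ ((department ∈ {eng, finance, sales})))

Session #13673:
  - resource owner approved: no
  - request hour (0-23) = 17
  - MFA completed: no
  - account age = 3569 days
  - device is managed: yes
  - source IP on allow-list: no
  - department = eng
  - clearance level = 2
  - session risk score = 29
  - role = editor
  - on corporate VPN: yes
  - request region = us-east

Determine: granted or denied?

Granted

Atomic conditions:
  MFA completed: no → false
  role ∈ {owner, viewer}: editor is not in the set → false
  request region = eu-west: us-east == eu-west is false
  session risk score < 49: 29 < 49 is true
  on corporate VPN: yes → true
  NOT resource owner approved: no → true
  request hour (0-23) ≥ 20: 17 ≥ 20 is false
  source IP on allow-list: no → false
  clearance level = 3: 2 == 3 is false
  department ∈ {eng, hr, legal, ops}: eng is in the set → true
  NOT device is managed: yes → false
  account age < 1562 days: 3569 < 1562 is false
  clearance level ≥ 1: 2 ≥ 1 is true
  session risk score ≥ 91: 29 ≥ 91 is false
  role ∈ {editor, guest, viewer}: editor is in the set → true
  account age ≥ 3425 days: 3569 ≥ 3425 is true
  device is managed: yes → true
  department ∈ {eng, finance, sales}: eng is in the set → true
Combine:
[1] false AND false = false
[2.2] NOT true = false
[2] false AND false = false
[3.1] NOT true = false
[3] false AND true = false
[4.1] NOT false = true
[4.2] NOT true = false
[4] true AND false = false
[5] false AND false AND true = false
[6.1] NOT false = true
[6.2] NOT false = true
[6] true AND true AND true = true
[7.2] NOT true = false
[7] false AND false AND true = false
[8.3] NOT true = false
[8] true AND true AND false = false
[root] false OR false OR false OR false OR false OR true OR false OR false = true
Overall: true → granted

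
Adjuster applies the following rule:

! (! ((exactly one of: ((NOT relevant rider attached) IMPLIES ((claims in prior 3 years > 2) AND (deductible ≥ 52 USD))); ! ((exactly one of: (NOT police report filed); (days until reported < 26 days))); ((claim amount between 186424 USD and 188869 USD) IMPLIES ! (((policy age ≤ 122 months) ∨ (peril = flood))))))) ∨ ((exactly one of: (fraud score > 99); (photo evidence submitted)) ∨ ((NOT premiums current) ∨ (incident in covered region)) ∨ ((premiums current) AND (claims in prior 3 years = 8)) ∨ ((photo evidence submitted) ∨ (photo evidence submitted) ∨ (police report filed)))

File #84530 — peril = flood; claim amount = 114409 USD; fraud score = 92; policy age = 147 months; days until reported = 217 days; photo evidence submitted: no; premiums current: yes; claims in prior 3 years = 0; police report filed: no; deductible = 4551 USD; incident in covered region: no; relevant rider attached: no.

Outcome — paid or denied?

Atomic conditions:
  NOT relevant rider attached: no → true
  claims in prior 3 years > 2: 0 > 2 is false
  deductible ≥ 52 USD: 4551 ≥ 52 is true
  NOT police report filed: no → true
  days until reported < 26 days: 217 < 26 is false
  claim amount between 186424 USD and 188869 USD: 114409 in [186424, 188869] is false
  policy age ≤ 122 months: 147 ≤ 122 is false
  peril = flood: flood == flood is true
  fraud score > 99: 92 > 99 is false
  photo evidence submitted: no → false
  NOT premiums current: yes → false
  incident in covered region: no → false
  premiums current: yes → true
  claims in prior 3 years = 8: 0 == 8 is false
  police report filed: no → false
Combine:
[1.1.1.1.2] false AND true = false
[1.1.1.1] true → false = false
[1.1.1.2.1] exactly-one(true, false) = true
[1.1.1.2] NOT true = false
[1.1.1.3.2.1] false OR true = true
[1.1.1.3.2] NOT true = false
[1.1.1.3] false → false (antecedent false ⇒ implication holds) = true
[1.1.1] exactly-one(false, false, true) = true
[1.1] NOT true = false
[1] NOT false = true
[2.1] exactly-one(false, false) = false
[2.2] false OR false = false
[2.3] true AND false = false
[2.4] false OR false OR false = false
[2] false OR false OR false OR false = false
[root] true OR false = true
Overall: true → paid

Paid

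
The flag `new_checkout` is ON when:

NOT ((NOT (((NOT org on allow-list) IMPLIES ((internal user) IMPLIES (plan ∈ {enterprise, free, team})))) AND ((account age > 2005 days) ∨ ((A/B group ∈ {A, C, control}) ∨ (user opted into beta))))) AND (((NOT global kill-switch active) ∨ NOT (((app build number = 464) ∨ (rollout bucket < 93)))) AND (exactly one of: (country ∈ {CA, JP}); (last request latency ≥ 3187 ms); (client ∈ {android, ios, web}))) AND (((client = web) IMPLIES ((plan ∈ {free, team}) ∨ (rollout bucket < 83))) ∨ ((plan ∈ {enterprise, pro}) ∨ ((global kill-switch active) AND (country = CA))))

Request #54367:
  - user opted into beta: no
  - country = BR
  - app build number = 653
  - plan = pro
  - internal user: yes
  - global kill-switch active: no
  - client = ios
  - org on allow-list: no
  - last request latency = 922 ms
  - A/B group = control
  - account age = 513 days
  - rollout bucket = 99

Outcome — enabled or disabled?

Atomic conditions:
  NOT org on allow-list: no → true
  internal user: yes → true
  plan ∈ {enterprise, free, team}: pro is not in the set → false
  account age > 2005 days: 513 > 2005 is false
  A/B group ∈ {A, C, control}: control is in the set → true
  user opted into beta: no → false
  NOT global kill-switch active: no → true
  app build number = 464: 653 == 464 is false
  rollout bucket < 93: 99 < 93 is false
  country ∈ {CA, JP}: BR is not in the set → false
  last request latency ≥ 3187 ms: 922 ≥ 3187 is false
  client ∈ {android, ios, web}: ios is in the set → true
  client = web: ios == web is false
  plan ∈ {free, team}: pro is not in the set → false
  rollout bucket < 83: 99 < 83 is false
  plan ∈ {enterprise, pro}: pro is in the set → true
  global kill-switch active: no → false
  country = CA: BR == CA is false
Combine:
[1.1.1.1.2] true → false = false
[1.1.1.1] true → false = false
[1.1.1] NOT false = true
[1.1.2.2] true OR false = true
[1.1.2] false OR true = true
[1.1] true AND true = true
[1] NOT true = false
[2.1.2.1] false OR false = false
[2.1.2] NOT false = true
[2.1] true OR true = true
[2.2] exactly-one(false, false, true) = true
[2] true AND true = true
[3.1.2] false OR false = false
[3.1] false → false (antecedent false ⇒ implication holds) = true
[3.2.2] false AND false = false
[3.2] true OR false = true
[3] true OR true = true
[root] false AND true AND true = false
Overall: false → disabled

Disabled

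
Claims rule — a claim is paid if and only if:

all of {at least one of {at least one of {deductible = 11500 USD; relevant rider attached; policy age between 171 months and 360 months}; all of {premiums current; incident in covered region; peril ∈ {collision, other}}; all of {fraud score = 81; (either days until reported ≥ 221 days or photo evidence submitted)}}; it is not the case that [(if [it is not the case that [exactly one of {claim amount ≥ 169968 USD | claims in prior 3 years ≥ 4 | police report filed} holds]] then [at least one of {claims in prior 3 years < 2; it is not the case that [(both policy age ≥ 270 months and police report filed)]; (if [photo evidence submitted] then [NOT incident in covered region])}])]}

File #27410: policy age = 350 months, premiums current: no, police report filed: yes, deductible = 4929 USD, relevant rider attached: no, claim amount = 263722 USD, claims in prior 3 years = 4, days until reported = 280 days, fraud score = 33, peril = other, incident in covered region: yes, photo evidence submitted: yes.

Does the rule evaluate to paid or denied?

Atomic conditions:
  deductible = 11500 USD: 4929 == 11500 is false
  relevant rider attached: no → false
  policy age between 171 months and 360 months: 350 in [171, 360] is true
  premiums current: no → false
  incident in covered region: yes → true
  peril ∈ {collision, other}: other is in the set → true
  fraud score = 81: 33 == 81 is false
  days until reported ≥ 221 days: 280 ≥ 221 is true
  photo evidence submitted: yes → true
  claim amount ≥ 169968 USD: 263722 ≥ 169968 is true
  claims in prior 3 years ≥ 4: 4 ≥ 4 is true
  police report filed: yes → true
  claims in prior 3 years < 2: 4 < 2 is false
  policy age ≥ 270 months: 350 ≥ 270 is true
  NOT incident in covered region: yes → false
Combine:
[1.1] false OR false OR true = true
[1.2] false AND true AND true = false
[1.3.2] true OR true = true
[1.3] false AND true = false
[1] true OR false OR false = true
[2.1.1.1] exactly-one(true, true, true) = false
[2.1.1] NOT false = true
[2.1.2.2.1] true AND true = true
[2.1.2.2] NOT true = false
[2.1.2.3] true → false = false
[2.1.2] false OR false OR false = false
[2.1] true → false = false
[2] NOT false = true
[root] true AND true = true
Overall: true → paid

Paid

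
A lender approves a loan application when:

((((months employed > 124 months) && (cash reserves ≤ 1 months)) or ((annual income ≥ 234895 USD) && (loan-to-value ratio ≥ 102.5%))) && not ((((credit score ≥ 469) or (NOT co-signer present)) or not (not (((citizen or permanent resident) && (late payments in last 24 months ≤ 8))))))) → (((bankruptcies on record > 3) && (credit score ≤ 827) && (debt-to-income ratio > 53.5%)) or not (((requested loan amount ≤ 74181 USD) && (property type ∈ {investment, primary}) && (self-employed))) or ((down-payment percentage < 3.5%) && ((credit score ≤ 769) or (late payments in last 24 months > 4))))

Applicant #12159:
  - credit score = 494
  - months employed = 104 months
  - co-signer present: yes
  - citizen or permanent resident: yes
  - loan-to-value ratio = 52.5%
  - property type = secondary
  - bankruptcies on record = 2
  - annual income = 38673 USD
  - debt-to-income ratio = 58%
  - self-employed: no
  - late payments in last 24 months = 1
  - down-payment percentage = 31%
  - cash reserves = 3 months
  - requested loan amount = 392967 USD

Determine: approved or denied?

Approved

Atomic conditions:
  months employed > 124 months: 104 > 124 is false
  cash reserves ≤ 1 months: 3 ≤ 1 is false
  annual income ≥ 234895 USD: 38673 ≥ 234895 is false
  loan-to-value ratio ≥ 102.5%: 52.5 ≥ 102.5 is false
  credit score ≥ 469: 494 ≥ 469 is true
  NOT co-signer present: yes → false
  citizen or permanent resident: yes → true
  late payments in last 24 months ≤ 8: 1 ≤ 8 is true
  bankruptcies on record > 3: 2 > 3 is false
  credit score ≤ 827: 494 ≤ 827 is true
  debt-to-income ratio > 53.5%: 58 > 53.5 is true
  requested loan amount ≤ 74181 USD: 392967 ≤ 74181 is false
  property type ∈ {investment, primary}: secondary is not in the set → false
  self-employed: no → false
  down-payment percentage < 3.5%: 31 < 3.5 is false
  credit score ≤ 769: 494 ≤ 769 is true
  late payments in last 24 months > 4: 1 > 4 is false
Combine:
[1.1.1] false AND false = false
[1.1.2] false AND false = false
[1.1] false OR false = false
[1.2.1.1] true OR false = true
[1.2.1.2.1.1] true AND true = true
[1.2.1.2.1] NOT true = false
[1.2.1.2] NOT false = true
[1.2.1] true OR true = true
[1.2] NOT true = false
[1] false AND false = false
[2.1] false AND true AND true = false
[2.2.1] false AND false AND false = false
[2.2] NOT false = true
[2.3.2] true OR false = true
[2.3] false AND true = false
[2] false OR true OR false = true
[root] false → true (antecedent false ⇒ implication holds) = true
Overall: true → approved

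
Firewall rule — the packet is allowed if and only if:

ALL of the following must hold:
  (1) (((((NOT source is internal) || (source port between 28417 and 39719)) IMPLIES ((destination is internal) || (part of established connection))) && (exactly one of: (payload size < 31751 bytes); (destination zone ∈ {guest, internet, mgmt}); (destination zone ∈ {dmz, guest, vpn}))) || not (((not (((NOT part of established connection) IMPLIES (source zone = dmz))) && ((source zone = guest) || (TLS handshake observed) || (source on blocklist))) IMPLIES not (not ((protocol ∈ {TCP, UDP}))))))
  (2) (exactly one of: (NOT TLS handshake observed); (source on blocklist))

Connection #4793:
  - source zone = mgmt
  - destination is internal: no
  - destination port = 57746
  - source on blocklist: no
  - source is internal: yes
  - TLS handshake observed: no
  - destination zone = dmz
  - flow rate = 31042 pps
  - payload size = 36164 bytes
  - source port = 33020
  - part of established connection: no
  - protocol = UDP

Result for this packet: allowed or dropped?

Atomic conditions:
  NOT source is internal: yes → false
  source port between 28417 and 39719: 33020 in [28417, 39719] is true
  destination is internal: no → false
  part of established connection: no → false
  payload size < 31751 bytes: 36164 < 31751 is false
  destination zone ∈ {guest, internet, mgmt}: dmz is not in the set → false
  destination zone ∈ {dmz, guest, vpn}: dmz is in the set → true
  NOT part of established connection: no → true
  source zone = dmz: mgmt == dmz is false
  source zone = guest: mgmt == guest is false
  TLS handshake observed: no → false
  source on blocklist: no → false
  protocol ∈ {TCP, UDP}: UDP is in the set → true
  NOT TLS handshake observed: no → true
Combine:
[1.1.1.1] false OR true = true
[1.1.1.2] false OR false = false
[1.1.1] true → false = false
[1.1.2] exactly-one(false, false, true) = true
[1.1] false AND true = false
[1.2.1.1.1.1] true → false = false
[1.2.1.1.1] NOT false = true
[1.2.1.1.2] false OR false OR false = false
[1.2.1.1] true AND false = false
[1.2.1.2.1] NOT true = false
[1.2.1.2] NOT false = true
[1.2.1] false → true (antecedent false ⇒ implication holds) = true
[1.2] NOT true = false
[1] false OR false = false
[2] exactly-one(true, false) = true
[root] false AND true = false
Overall: false → dropped

Dropped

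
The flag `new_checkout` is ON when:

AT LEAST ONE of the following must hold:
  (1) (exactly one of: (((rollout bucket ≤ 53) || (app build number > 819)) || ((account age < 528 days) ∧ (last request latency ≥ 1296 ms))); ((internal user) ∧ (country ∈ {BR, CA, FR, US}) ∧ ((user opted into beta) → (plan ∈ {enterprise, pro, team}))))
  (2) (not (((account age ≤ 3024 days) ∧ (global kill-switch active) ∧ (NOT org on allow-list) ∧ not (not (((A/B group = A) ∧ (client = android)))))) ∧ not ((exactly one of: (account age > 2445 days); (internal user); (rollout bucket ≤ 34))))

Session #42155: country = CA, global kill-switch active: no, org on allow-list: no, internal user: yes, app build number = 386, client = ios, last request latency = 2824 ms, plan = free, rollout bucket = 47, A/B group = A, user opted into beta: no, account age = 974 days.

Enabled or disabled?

Atomic conditions:
  rollout bucket ≤ 53: 47 ≤ 53 is true
  app build number > 819: 386 > 819 is false
  account age < 528 days: 974 < 528 is false
  last request latency ≥ 1296 ms: 2824 ≥ 1296 is true
  internal user: yes → true
  country ∈ {BR, CA, FR, US}: CA is in the set → true
  user opted into beta: no → false
  plan ∈ {enterprise, pro, team}: free is not in the set → false
  account age ≤ 3024 days: 974 ≤ 3024 is true
  global kill-switch active: no → false
  NOT org on allow-list: no → true
  A/B group = A: A == A is true
  client = android: ios == android is false
  account age > 2445 days: 974 > 2445 is false
  rollout bucket ≤ 34: 47 ≤ 34 is false
Combine:
[1.1.1] true OR false = true
[1.1.2] false AND true = false
[1.1] true OR false = true
[1.2.3] false → false (antecedent false ⇒ implication holds) = true
[1.2] true AND true AND true = true
[1] exactly-one(true, true) = false
[2.1.1.4.1.1] true AND false = false
[2.1.1.4.1] NOT false = true
[2.1.1.4] NOT true = false
[2.1.1] true AND false AND true AND false = false
[2.1] NOT false = true
[2.2.1] exactly-one(false, true, false) = true
[2.2] NOT true = false
[2] true AND false = false
[root] false OR false = false
Overall: false → disabled

Disabled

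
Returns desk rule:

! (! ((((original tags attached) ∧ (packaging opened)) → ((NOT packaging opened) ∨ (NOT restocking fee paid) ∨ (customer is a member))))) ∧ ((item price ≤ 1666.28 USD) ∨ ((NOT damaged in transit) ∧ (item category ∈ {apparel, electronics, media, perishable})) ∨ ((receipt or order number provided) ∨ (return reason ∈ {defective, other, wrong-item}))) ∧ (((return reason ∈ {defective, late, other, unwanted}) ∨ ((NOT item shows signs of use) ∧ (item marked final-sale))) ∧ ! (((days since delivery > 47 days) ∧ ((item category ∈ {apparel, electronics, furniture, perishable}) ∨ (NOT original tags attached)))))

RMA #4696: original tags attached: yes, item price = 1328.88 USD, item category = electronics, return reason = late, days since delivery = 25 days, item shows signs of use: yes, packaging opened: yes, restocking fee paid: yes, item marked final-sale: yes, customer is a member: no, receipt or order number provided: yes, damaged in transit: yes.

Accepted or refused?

Atomic conditions:
  original tags attached: yes → true
  packaging opened: yes → true
  NOT packaging opened: yes → false
  NOT restocking fee paid: yes → false
  customer is a member: no → false
  item price ≤ 1666.28 USD: 1328.88 ≤ 1666.28 is true
  NOT damaged in transit: yes → false
  item category ∈ {apparel, electronics, media, perishable}: electronics is in the set → true
  receipt or order number provided: yes → true
  return reason ∈ {defective, other, wrong-item}: late is not in the set → false
  return reason ∈ {defective, late, other, unwanted}: late is in the set → true
  NOT item shows signs of use: yes → false
  item marked final-sale: yes → true
  days since delivery > 47 days: 25 > 47 is false
  item category ∈ {apparel, electronics, furniture, perishable}: electronics is in the set → true
  NOT original tags attached: yes → false
Combine:
[1.1.1.1] true AND true = true
[1.1.1.2] false OR false OR false = false
[1.1.1] true → false = false
[1.1] NOT false = true
[1] NOT true = false
[2.2] false AND true = false
[2.3] true OR false = true
[2] true OR false OR true = true
[3.1.2] false AND true = false
[3.1] true OR false = true
[3.2.1.2] true OR false = true
[3.2.1] false AND true = false
[3.2] NOT false = true
[3] true AND true = true
[root] false AND true AND true = false
Overall: false → refused

Refused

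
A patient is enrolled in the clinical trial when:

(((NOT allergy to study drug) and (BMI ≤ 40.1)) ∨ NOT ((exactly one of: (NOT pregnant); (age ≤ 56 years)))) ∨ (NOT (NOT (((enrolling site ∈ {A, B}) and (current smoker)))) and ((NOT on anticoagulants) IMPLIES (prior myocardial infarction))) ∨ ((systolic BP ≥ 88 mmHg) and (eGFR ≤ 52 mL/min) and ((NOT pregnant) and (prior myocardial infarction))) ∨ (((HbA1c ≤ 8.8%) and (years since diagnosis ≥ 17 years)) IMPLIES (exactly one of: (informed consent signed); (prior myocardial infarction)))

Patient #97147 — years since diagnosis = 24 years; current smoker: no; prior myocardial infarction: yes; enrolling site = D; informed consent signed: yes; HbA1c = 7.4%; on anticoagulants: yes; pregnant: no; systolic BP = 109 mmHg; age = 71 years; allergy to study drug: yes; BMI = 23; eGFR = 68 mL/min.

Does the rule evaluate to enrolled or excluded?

Atomic conditions:
  NOT allergy to study drug: yes → false
  BMI ≤ 40.1: 23 ≤ 40.1 is true
  NOT pregnant: no → true
  age ≤ 56 years: 71 ≤ 56 is false
  enrolling site ∈ {A, B}: D is not in the set → false
  current smoker: no → false
  NOT on anticoagulants: yes → false
  prior myocardial infarction: yes → true
  systolic BP ≥ 88 mmHg: 109 ≥ 88 is true
  eGFR ≤ 52 mL/min: 68 ≤ 52 is false
  HbA1c ≤ 8.8%: 7.4 ≤ 8.8 is true
  years since diagnosis ≥ 17 years: 24 ≥ 17 is true
  informed consent signed: yes → true
Combine:
[1.1] false AND true = false
[1.2.1] exactly-one(true, false) = true
[1.2] NOT true = false
[1] false OR false = false
[2.1.1.1] false AND false = false
[2.1.1] NOT false = true
[2.1] NOT true = false
[2.2] false → true (antecedent false ⇒ implication holds) = true
[2] false AND true = false
[3.3] true AND true = true
[3] true AND false AND true = false
[4.1] true AND true = true
[4.2] exactly-one(true, true) = false
[4] true → false = false
[root] false OR false OR false OR false = false
Overall: false → excluded

Excluded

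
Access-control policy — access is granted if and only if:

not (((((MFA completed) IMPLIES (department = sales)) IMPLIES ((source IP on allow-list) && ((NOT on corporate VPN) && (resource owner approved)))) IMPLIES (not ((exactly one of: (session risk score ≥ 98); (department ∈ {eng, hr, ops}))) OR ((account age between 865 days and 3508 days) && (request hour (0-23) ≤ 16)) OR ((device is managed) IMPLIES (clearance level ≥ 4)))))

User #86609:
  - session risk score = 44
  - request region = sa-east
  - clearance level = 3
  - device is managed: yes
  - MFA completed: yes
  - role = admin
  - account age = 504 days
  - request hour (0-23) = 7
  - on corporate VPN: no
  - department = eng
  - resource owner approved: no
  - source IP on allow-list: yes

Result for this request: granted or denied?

Atomic conditions:
  MFA completed: yes → true
  department = sales: eng == sales is false
  source IP on allow-list: yes → true
  NOT on corporate VPN: no → true
  resource owner approved: no → false
  session risk score ≥ 98: 44 ≥ 98 is false
  department ∈ {eng, hr, ops}: eng is in the set → true
  account age between 865 days and 3508 days: 504 in [865, 3508] is false
  request hour (0-23) ≤ 16: 7 ≤ 16 is true
  device is managed: yes → true
  clearance level ≥ 4: 3 ≥ 4 is false
Combine:
[1.1.1] true → false = false
[1.1.2.2] true AND false = false
[1.1.2] true AND false = false
[1.1] false → false (antecedent false ⇒ implication holds) = true
[1.2.1.1] exactly-one(false, true) = true
[1.2.1] NOT true = false
[1.2.2] false AND true = false
[1.2.3] true → false = false
[1.2] false OR false OR false = false
[1] true → false = false
[root] NOT false = true
Overall: true → granted

Granted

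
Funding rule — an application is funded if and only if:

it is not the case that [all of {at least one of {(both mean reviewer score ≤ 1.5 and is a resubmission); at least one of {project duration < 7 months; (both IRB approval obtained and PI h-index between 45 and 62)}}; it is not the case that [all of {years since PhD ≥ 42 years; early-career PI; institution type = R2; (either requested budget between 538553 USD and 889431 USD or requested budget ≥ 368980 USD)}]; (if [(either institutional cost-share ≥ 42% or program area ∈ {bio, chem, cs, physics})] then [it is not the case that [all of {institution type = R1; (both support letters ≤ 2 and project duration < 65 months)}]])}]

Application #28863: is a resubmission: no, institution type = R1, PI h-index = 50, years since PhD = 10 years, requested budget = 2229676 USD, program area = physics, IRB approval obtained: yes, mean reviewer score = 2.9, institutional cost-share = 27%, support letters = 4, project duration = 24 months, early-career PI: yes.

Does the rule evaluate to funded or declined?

Atomic conditions:
  mean reviewer score ≤ 1.5: 2.9 ≤ 1.5 is false
  is a resubmission: no → false
  project duration < 7 months: 24 < 7 is false
  IRB approval obtained: yes → true
  PI h-index between 45 and 62: 50 in [45, 62] is true
  years since PhD ≥ 42 years: 10 ≥ 42 is false
  early-career PI: yes → true
  institution type = R2: R1 == R2 is false
  requested budget between 538553 USD and 889431 USD: 2229676 in [538553, 889431] is false
  requested budget ≥ 368980 USD: 2229676 ≥ 368980 is true
  institutional cost-share ≥ 42%: 27 ≥ 42 is false
  program area ∈ {bio, chem, cs, physics}: physics is in the set → true
  institution type = R1: R1 == R1 is true
  support letters ≤ 2: 4 ≤ 2 is false
  project duration < 65 months: 24 < 65 is true
Combine:
[1.1.1] false AND false = false
[1.1.2.2] true AND true = true
[1.1.2] false OR true = true
[1.1] false OR true = true
[1.2.1.4] false OR true = true
[1.2.1] false AND true AND false AND true = false
[1.2] NOT false = true
[1.3.1] false OR true = true
[1.3.2.1.2] false AND true = false
[1.3.2.1] true AND false = false
[1.3.2] NOT false = true
[1.3] true → true = true
[1] true AND true AND true = true
[root] NOT true = false
Overall: false → declined

Declined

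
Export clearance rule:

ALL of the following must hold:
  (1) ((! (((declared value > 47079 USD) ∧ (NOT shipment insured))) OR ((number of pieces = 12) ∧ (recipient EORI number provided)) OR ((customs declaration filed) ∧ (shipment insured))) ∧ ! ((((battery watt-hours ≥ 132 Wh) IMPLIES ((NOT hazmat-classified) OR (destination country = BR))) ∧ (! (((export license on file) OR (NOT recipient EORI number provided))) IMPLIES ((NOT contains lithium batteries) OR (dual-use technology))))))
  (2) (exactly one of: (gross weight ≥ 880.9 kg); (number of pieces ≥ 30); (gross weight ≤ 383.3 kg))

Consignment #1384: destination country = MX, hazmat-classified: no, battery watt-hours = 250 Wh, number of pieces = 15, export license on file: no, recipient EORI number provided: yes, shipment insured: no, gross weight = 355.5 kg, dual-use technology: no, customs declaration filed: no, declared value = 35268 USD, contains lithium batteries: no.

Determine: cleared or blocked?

Blocked

Atomic conditions:
  declared value > 47079 USD: 35268 > 47079 is false
  NOT shipment insured: no → true
  number of pieces = 12: 15 == 12 is false
  recipient EORI number provided: yes → true
  customs declaration filed: no → false
  shipment insured: no → false
  battery watt-hours ≥ 132 Wh: 250 ≥ 132 is true
  NOT hazmat-classified: no → true
  destination country = BR: MX == BR is false
  export license on file: no → false
  NOT recipient EORI number provided: yes → false
  NOT contains lithium batteries: no → true
  dual-use technology: no → false
  gross weight ≥ 880.9 kg: 355.5 ≥ 880.9 is false
  number of pieces ≥ 30: 15 ≥ 30 is false
  gross weight ≤ 383.3 kg: 355.5 ≤ 383.3 is true
Combine:
[1.1.1.1] false AND true = false
[1.1.1] NOT false = true
[1.1.2] false AND true = false
[1.1.3] false AND false = false
[1.1] true OR false OR false = true
[1.2.1.1.2] true OR false = true
[1.2.1.1] true → true = true
[1.2.1.2.1.1] false OR false = false
[1.2.1.2.1] NOT false = true
[1.2.1.2.2] true OR false = true
[1.2.1.2] true → true = true
[1.2.1] true AND true = true
[1.2] NOT true = false
[1] true AND false = false
[2] exactly-one(false, false, true) = true
[root] false AND true = false
Overall: false → blocked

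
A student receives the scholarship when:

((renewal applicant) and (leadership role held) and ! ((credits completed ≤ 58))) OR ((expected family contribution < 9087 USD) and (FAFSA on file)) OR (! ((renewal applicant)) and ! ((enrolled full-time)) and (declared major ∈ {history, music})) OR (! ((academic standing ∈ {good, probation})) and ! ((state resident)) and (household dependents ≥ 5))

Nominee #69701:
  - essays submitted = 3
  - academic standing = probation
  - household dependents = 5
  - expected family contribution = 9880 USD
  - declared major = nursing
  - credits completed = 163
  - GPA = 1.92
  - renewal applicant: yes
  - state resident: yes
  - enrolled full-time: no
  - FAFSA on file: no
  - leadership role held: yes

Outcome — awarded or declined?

Atomic conditions:
  renewal applicant: yes → true
  leadership role held: yes → true
  credits completed ≤ 58: 163 ≤ 58 is false
  expected family contribution < 9087 USD: 9880 < 9087 is false
  FAFSA on file: no → false
  enrolled full-time: no → false
  declared major ∈ {history, music}: nursing is not in the set → false
  academic standing ∈ {good, probation}: probation is in the set → true
  state resident: yes → true
  household dependents ≥ 5: 5 ≥ 5 is true
Combine:
[1.3] NOT false = true
[1] true AND true AND true = true
[2] false AND false = false
[3.1] NOT true = false
[3.2] NOT false = true
[3] false AND true AND false = false
[4.1] NOT true = false
[4.2] NOT true = false
[4] false AND false AND true = false
[root] true OR false OR false OR false = true
Overall: true → awarded

Awarded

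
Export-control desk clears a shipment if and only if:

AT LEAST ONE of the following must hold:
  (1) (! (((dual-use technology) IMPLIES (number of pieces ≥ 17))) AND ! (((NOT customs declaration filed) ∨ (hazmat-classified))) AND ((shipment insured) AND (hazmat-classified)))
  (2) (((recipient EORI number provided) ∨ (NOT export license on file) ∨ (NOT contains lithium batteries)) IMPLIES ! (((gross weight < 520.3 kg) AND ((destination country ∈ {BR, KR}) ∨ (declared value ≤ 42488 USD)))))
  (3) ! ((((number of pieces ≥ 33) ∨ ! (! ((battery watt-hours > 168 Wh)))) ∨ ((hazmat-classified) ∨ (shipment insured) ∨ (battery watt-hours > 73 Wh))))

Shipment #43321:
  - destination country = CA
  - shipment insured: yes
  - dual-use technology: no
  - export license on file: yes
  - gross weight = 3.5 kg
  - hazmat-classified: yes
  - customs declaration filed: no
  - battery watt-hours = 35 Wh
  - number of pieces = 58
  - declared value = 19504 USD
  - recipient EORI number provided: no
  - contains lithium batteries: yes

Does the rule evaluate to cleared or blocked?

Cleared

Atomic conditions:
  dual-use technology: no → false
  number of pieces ≥ 17: 58 ≥ 17 is true
  NOT customs declaration filed: no → true
  hazmat-classified: yes → true
  shipment insured: yes → true
  recipient EORI number provided: no → false
  NOT export license on file: yes → false
  NOT contains lithium batteries: yes → false
  gross weight < 520.3 kg: 3.5 < 520.3 is true
  destination country ∈ {BR, KR}: CA is not in the set → false
  declared value ≤ 42488 USD: 19504 ≤ 42488 is true
  number of pieces ≥ 33: 58 ≥ 33 is true
  battery watt-hours > 168 Wh: 35 > 168 is false
  battery watt-hours > 73 Wh: 35 > 73 is false
Combine:
[1.1.1] false → true (antecedent false ⇒ implication holds) = true
[1.1] NOT true = false
[1.2.1] true OR true = true
[1.2] NOT true = false
[1.3] true AND true = true
[1] false AND false AND true = false
[2.1] false OR false OR false = false
[2.2.1.2] false OR true = true
[2.2.1] true AND true = true
[2.2] NOT true = false
[2] false → false (antecedent false ⇒ implication holds) = true
[3.1.1.2.1] NOT false = true
[3.1.1.2] NOT true = false
[3.1.1] true OR false = true
[3.1.2] true OR true OR false = true
[3.1] true OR true = true
[3] NOT true = false
[root] false OR true OR false = true
Overall: true → cleared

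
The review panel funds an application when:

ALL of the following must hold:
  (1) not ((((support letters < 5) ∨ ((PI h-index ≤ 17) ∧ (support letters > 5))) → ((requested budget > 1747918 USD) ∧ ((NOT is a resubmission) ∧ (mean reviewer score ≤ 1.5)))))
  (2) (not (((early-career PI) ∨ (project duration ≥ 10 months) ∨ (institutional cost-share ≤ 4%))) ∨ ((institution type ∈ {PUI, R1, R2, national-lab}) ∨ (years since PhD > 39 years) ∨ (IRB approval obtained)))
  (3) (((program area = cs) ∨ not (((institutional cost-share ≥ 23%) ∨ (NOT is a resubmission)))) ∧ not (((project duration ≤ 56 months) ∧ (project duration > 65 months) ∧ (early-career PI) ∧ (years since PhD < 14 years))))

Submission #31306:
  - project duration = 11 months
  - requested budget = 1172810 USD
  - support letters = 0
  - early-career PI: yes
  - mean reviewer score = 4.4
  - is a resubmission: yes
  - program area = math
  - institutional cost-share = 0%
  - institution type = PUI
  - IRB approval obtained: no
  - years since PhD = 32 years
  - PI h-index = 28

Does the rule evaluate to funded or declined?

Atomic conditions:
  support letters < 5: 0 < 5 is true
  PI h-index ≤ 17: 28 ≤ 17 is false
  support letters > 5: 0 > 5 is false
  requested budget > 1747918 USD: 1172810 > 1747918 is false
  NOT is a resubmission: yes → false
  mean reviewer score ≤ 1.5: 4.4 ≤ 1.5 is false
  early-career PI: yes → true
  project duration ≥ 10 months: 11 ≥ 10 is true
  institutional cost-share ≤ 4%: 0 ≤ 4 is true
  institution type ∈ {PUI, R1, R2, national-lab}: PUI is in the set → true
  years since PhD > 39 years: 32 > 39 is false
  IRB approval obtained: no → false
  program area = cs: math == cs is false
  institutional cost-share ≥ 23%: 0 ≥ 23 is false
  project duration ≤ 56 months: 11 ≤ 56 is true
  project duration > 65 months: 11 > 65 is false
  years since PhD < 14 years: 32 < 14 is false
Combine:
[1.1.1.2] false AND false = false
[1.1.1] true OR false = true
[1.1.2.2] false AND false = false
[1.1.2] false AND false = false
[1.1] true → false = false
[1] NOT false = true
[2.1.1] true OR true OR true = true
[2.1] NOT true = false
[2.2] true OR false OR false = true
[2] false OR true = true
[3.1.2.1] false OR false = false
[3.1.2] NOT false = true
[3.1] false OR true = true
[3.2.1] true AND false AND true AND false = false
[3.2] NOT false = true
[3] true AND true = true
[root] true AND true AND true = true
Overall: true → funded

Funded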